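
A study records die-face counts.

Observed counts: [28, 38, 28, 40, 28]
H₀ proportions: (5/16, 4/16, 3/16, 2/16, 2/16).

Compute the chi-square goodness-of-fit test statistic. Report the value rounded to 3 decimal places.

test statistic = 32.680

n = 162; E_i = n·p_i = [50.62, 40.50, 30.38, 20.25, 20.25]
χ² = (28−50.62)²/50.62 + (38−40.50)²/40.50 + (28−30.38)²/30.38 + (40−20.25)²/20.25 + (28−20.25)²/20.25 = 32.6798
df = 4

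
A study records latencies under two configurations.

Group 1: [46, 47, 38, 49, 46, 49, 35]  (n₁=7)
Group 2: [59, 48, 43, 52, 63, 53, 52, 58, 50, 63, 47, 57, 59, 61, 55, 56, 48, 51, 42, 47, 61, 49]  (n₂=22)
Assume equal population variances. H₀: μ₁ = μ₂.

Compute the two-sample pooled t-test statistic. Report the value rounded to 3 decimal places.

test statistic = -3.423

x̄₁=44.286, s₁=5.529, n₁=7
x̄₂=53.364, s₂=6.268, n₂=22
s_p² = [6·5.529² + 21·6.268²]/27 = 37.3526
SE = √(s_p²·(1/7+1/22)) = 2.6522
t = (44.286−53.364)/2.6522 = -3.4228
df = 27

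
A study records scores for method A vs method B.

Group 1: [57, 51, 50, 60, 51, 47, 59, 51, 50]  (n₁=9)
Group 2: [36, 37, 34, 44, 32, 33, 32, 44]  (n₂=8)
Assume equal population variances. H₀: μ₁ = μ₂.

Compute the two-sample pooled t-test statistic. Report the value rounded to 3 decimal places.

x̄₁=52.889, s₁=4.567, n₁=9
x̄₂=36.500, s₂=4.957, n₂=8
s_p² = [8·4.567² + 7·4.957²]/15 = 22.5926
SE = √(s_p²·(1/9+1/8)) = 2.3096
t = (52.889−36.500)/2.3096 = 7.0959
df = 15

test statistic = 7.096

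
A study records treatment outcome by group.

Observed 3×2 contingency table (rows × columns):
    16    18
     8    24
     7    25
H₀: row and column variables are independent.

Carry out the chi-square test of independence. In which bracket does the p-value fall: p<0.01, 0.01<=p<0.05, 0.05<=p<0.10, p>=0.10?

p-value bracket: 0.05<=p<0.10

Row totals [34, 32, 32], col totals [31, 67], n=98
χ² = (16−10.76)²/10.76 + (18−23.24)²/23.24 + (8−10.12)²/10.12 + (24−21.88)²/21.88 + (7−10.12)²/10.12 + (25−21.88)²/21.88 = 5.8010
df = 2
p-value (upper-tail) = 0.05500
→ bracket: 0.05<=p<0.10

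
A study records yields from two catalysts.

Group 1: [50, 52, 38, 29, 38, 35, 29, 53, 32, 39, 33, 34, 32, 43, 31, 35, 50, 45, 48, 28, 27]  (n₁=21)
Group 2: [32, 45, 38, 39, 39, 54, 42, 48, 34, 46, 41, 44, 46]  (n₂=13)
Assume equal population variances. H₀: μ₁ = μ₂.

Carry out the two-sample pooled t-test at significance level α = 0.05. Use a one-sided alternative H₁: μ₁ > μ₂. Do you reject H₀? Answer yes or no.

x̄₁=38.143, s₁=8.505, n₁=21
x̄₂=42.154, s₂=5.942, n₂=13
s_p² = [20·8.505² + 12·5.942²]/32 = 58.4457
SE = √(s_p²·(1/21+1/13)) = 2.6980
t = (38.143−42.154)/2.6980 = -1.4867
df = 32
p-value (one-sided, H₁ greater) = 0.92656
At α=0.05: p ≥ α → fail to reject H₀

reject H₀: no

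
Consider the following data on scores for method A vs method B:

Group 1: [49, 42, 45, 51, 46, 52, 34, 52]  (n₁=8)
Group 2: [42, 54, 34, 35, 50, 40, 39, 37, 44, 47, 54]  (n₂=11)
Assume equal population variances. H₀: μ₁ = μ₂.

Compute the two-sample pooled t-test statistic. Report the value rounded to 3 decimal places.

test statistic = 0.986

x̄₁=46.375, s₁=6.163, n₁=8
x̄₂=43.273, s₂=7.171, n₂=11
s_p² = [7·6.163² + 10·7.171²]/17 = 45.8857
SE = √(s_p²·(1/8+1/11)) = 3.1476
t = (46.375−43.273)/3.1476 = 0.9856
df = 17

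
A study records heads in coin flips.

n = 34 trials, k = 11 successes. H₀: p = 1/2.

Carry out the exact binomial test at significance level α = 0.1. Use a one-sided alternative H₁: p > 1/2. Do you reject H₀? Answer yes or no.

Exact binomial: n=34, k=11, p₀=1/2=0.5000
P(X≥11) from Σ C(n,i)·p₀^i·(1−p₀)^(n−i)
p-value (one-sided, H₁ greater) = 0.98785
At α=0.1: p ≥ α → fail to reject H₀

reject H₀: no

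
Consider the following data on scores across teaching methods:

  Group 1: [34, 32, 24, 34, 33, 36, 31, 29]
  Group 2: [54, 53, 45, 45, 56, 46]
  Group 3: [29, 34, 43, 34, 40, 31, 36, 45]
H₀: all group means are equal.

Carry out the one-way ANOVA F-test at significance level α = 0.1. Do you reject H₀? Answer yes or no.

reject H₀: yes

Group means [31.62, 49.83, 36.50], grand mean 38.364
SSB = Σnᵢ(x̄ᵢ−x̄)² = 1180.383; SSW = ΣΣ(x−x̄ᵢ)² = 450.708
MSB = 1180.383/2 = 590.1913; MSW = 450.708/19 = 23.7215
F = MSB/MSW = 24.8800
df = (2, 19)
p-value (upper-tail) = 0.00000
At α=0.1: p < α → reject H₀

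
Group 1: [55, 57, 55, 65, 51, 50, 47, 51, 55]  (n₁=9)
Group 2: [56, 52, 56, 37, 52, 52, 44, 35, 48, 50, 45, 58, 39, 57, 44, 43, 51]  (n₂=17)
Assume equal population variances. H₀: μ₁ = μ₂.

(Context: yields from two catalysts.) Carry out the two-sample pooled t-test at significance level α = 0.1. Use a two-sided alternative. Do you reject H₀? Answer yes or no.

reject H₀: yes

x̄₁=54.000, s₁=5.196, n₁=9
x̄₂=48.176, s₂=7.100, n₂=17
s_p² = [8·5.196² + 16·7.100²]/24 = 42.6029
SE = √(s_p²·(1/9+1/17)) = 2.6907
t = (54.000−48.176)/2.6907 = 2.1643
df = 24
p-value (two-sided) = 0.04061
At α=0.1: p < α → reject H₀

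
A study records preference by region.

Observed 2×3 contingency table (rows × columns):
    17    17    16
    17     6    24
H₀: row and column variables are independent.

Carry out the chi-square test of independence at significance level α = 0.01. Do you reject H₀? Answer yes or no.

Row totals [50, 47], col totals [34, 23, 40], n=97
χ² = (17−17.53)²/17.53 + (17−11.86)²/11.86 + (16−20.62)²/20.62 + (17−16.47)²/16.47 + (6−11.14)²/11.14 + (24−19.38)²/19.38 = 6.7746
df = 2
p-value (upper-tail) = 0.03380
At α=0.01: p ≥ α → fail to reject H₀

reject H₀: no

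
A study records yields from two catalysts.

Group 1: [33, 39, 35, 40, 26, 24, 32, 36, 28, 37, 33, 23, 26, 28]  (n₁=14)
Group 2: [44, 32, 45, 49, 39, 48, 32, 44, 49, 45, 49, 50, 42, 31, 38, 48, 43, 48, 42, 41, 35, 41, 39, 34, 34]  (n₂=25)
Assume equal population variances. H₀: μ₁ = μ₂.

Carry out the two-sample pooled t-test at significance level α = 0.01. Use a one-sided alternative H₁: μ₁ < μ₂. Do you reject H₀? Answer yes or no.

reject H₀: yes

x̄₁=31.429, s₁=5.612, n₁=14
x̄₂=41.680, s₂=6.046, n₂=25
s_p² = [13·5.612² + 24·6.046²]/37 = 34.7802
SE = √(s_p²·(1/14+1/25)) = 1.9686
t = (31.429−41.680)/1.9686 = -5.2074
df = 37
p-value (one-sided, H₁ less) = 0.00000
At α=0.01: p < α → reject H₀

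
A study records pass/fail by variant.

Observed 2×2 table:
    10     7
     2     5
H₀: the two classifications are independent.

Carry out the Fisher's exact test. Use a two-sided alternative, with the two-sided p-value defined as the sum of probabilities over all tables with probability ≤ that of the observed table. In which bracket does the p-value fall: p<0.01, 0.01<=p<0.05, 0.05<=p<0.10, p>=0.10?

Margins: r₁=17, r₂=7, c₁=12, c₂=12, n=24
p_obs = C(17,10)·C(7,2)/C(24,12); sum pmf over tables with pmf ≤ p_obs
p-value (two-sided) = 0.37071
→ bracket: p>=0.10

p-value bracket: p>=0.10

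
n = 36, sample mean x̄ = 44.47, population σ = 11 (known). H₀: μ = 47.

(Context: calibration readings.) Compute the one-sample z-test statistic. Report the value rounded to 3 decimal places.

SE = σ/√n = 11/√36 = 1.8333
z = (x̄−μ₀)/SE = (44.47−47)/1.8333 = -1.3800

test statistic = -1.380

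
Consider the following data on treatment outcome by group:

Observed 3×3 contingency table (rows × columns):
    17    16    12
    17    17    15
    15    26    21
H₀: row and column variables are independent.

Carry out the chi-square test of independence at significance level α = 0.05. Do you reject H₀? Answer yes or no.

Row totals [45, 49, 62], col totals [49, 59, 48], n=156
χ² = (17−14.13)²/14.13 + (16−17.02)²/17.02 + (12−13.85)²/13.85 + (17−15.39)²/15.39 + (17−18.53)²/18.53 + (15−15.08)²/15.08 + (15−19.47)²/19.47 + (26−23.45)²/23.45 + (21−19.08)²/19.08 = 2.6828
df = 4
p-value (upper-tail) = 0.61223
At α=0.05: p ≥ α → fail to reject H₀

reject H₀: no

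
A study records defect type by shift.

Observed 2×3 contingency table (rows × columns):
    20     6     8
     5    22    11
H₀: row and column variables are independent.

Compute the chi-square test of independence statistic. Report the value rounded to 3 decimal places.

Row totals [34, 38], col totals [25, 28, 19], n=72
χ² = (20−11.81)²/11.81 + (6−13.22)²/13.22 + (8−8.97)²/8.97 + (5−13.19)²/13.19 + (22−14.78)²/14.78 + (11−10.03)²/10.03 = 18.4513
df = 2

test statistic = 18.451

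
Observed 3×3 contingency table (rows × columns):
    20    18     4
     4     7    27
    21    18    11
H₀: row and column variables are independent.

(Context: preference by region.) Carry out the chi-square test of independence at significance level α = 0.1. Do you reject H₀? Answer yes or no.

Row totals [42, 38, 50], col totals [45, 43, 42], n=130
χ² = (20−14.54)²/14.54 + (18−13.89)²/13.89 + (4−13.57)²/13.57 + (4−13.15)²/13.15 + (7−12.57)²/12.57 + (27−12.28)²/12.28 + (21−17.31)²/17.31 + (18−16.54)²/16.54 + (11−16.15)²/16.15 = 39.0703
df = 4
p-value (upper-tail) = 0.00000
At α=0.1: p < α → reject H₀

reject H₀: yes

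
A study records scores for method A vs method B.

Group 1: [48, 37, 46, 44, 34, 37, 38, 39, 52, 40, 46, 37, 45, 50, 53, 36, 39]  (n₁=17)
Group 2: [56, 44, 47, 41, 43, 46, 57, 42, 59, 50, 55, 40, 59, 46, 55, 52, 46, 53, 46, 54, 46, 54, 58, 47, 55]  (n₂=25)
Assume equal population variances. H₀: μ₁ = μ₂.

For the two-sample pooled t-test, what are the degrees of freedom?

degrees of freedom = 40

df = n₁ + n₂ − 2 = 17 + 25 − 2 = 40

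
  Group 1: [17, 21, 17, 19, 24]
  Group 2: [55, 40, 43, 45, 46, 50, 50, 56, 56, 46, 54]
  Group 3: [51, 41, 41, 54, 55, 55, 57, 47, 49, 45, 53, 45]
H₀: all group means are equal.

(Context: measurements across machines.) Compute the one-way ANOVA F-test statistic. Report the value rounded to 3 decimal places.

test statistic = 65.680

Group means [19.60, 49.18, 49.42], grand mean 44.000
SSB = Σnᵢ(x̄ᵢ−x̄)² = 3624.247; SSW = ΣΣ(x−x̄ᵢ)² = 689.753
MSB = 3624.247/2 = 1812.1235; MSW = 689.753/25 = 27.5901
F = MSB/MSW = 65.6802
df = (2, 25)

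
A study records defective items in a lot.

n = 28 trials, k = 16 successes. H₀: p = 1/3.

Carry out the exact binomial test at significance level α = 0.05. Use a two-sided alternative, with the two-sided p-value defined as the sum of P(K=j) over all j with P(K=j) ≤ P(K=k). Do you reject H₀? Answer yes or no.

Exact binomial: n=28, k=16, p₀=1/3=0.3333
P(X=j) = C(n,j)·p₀^j·(1−p₀)^(n−j); p = Σ P(X=j) over j with P(X=j) ≤ P(X=16)
p-value (two-sided) = 0.01424
At α=0.05: p < α → reject H₀

reject H₀: yes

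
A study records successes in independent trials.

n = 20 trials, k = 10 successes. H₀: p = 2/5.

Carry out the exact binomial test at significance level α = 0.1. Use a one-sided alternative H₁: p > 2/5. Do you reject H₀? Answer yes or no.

Exact binomial: n=20, k=10, p₀=2/5=0.4000
P(X≥10) from Σ C(n,i)·p₀^i·(1−p₀)^(n−i)
p-value (one-sided, H₁ greater) = 0.24466
At α=0.1: p ≥ α → fail to reject H₀

reject H₀: no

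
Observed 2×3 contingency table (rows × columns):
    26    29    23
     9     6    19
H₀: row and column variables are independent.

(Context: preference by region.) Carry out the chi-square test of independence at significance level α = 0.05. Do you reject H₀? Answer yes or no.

Row totals [78, 34], col totals [35, 35, 42], n=112
χ² = (26−24.38)²/24.38 + (29−24.38)²/24.38 + (23−29.25)²/29.25 + (9−10.62)²/10.62 + (6−10.62)²/10.62 + (19−12.75)²/12.75 = 7.6469
df = 2
p-value (upper-tail) = 0.02185
At α=0.05: p < α → reject H₀

reject H₀: yes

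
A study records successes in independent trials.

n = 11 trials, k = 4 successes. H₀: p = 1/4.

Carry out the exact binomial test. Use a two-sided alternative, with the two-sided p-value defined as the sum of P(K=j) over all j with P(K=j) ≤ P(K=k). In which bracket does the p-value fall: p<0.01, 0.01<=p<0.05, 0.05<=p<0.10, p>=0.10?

p-value bracket: p>=0.10

Exact binomial: n=11, k=4, p₀=1/4=0.2500
P(X=j) = C(n,j)·p₀^j·(1−p₀)^(n−j); p = Σ P(X=j) over j with P(X=j) ≤ P(X=4)
p-value (two-sided) = 0.48379
→ bracket: p>=0.10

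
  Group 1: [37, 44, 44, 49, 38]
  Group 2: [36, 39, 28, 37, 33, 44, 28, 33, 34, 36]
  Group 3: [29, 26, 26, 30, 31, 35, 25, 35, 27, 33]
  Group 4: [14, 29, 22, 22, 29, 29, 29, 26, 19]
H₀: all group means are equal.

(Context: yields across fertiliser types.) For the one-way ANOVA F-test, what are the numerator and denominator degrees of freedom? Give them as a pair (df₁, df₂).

degrees of freedom = [3, 30]

k = 4 groups, N = 34 total
df = (k−1, N−k) = (4−1, 34−4) = (3, 30)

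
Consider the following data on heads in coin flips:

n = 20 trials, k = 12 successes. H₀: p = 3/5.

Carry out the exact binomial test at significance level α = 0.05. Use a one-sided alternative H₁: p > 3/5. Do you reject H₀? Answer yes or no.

Exact binomial: n=20, k=12, p₀=3/5=0.6000
P(X≥12) from Σ C(n,i)·p₀^i·(1−p₀)^(n−i)
p-value (one-sided, H₁ greater) = 0.59560
At α=0.05: p ≥ α → fail to reject H₀

reject H₀: no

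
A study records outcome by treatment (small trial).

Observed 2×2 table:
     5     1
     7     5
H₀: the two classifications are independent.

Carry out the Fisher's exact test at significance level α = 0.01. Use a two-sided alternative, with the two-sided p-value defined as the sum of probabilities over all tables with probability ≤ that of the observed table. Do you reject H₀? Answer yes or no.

reject H₀: no

Margins: r₁=6, r₂=12, c₁=12, c₂=6, n=18
p_obs = C(6,5)·C(12,7)/C(18,12); sum pmf over tables with pmf ≤ p_obs
p-value (two-sided) = 0.60003
At α=0.01: p ≥ α → fail to reject H₀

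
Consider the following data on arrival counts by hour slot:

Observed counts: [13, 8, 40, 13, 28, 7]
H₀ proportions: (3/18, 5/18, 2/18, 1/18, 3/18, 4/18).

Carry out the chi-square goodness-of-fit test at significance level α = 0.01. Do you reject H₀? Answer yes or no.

n = 109; E_i = n·p_i = [18.17, 30.28, 12.11, 6.06, 18.17, 24.22]
χ² = (13−18.17)²/18.17 + (8−30.28)²/30.28 + (40−12.11)²/12.11 + (13−6.06)²/6.06 + (28−18.17)²/18.17 + (7−24.22)²/24.22 = 107.6138
df = 5
p-value (upper-tail) = 0.00000
At α=0.01: p < α → reject H₀

reject H₀: yes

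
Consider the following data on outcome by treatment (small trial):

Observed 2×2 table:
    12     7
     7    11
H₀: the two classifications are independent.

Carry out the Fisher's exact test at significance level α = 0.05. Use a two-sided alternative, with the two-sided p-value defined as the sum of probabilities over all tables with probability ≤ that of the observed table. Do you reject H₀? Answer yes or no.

Margins: r₁=19, r₂=18, c₁=19, c₂=18, n=37
p_obs = C(19,12)·C(18,7)/C(37,19); sum pmf over tables with pmf ≤ p_obs
p-value (two-sided) = 0.19388
At α=0.05: p ≥ α → fail to reject H₀

reject H₀: no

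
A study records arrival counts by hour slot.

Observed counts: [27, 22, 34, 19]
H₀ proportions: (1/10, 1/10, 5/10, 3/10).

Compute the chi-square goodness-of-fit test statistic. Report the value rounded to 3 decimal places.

n = 102; E_i = n·p_i = [10.20, 10.20, 51.00, 30.60]
χ² = (27−10.20)²/10.20 + (22−10.20)²/10.20 + (34−51.00)²/51.00 + (19−30.60)²/30.60 = 51.3856
df = 3

test statistic = 51.386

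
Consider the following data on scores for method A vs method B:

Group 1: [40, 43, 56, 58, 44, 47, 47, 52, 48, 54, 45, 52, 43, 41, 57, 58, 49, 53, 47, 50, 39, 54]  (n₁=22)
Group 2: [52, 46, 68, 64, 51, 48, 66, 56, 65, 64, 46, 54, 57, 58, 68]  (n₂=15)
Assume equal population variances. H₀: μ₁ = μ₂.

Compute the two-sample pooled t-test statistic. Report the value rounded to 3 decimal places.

x̄₁=48.955, s₁=5.900, n₁=22
x̄₂=57.533, s₂=7.909, n₂=15
s_p² = [21·5.900² + 14·7.909²]/35 = 45.9054
SE = √(s_p²·(1/22+1/15)) = 2.2687
t = (48.955−57.533)/2.2687 = -3.7814
df = 35

test statistic = -3.781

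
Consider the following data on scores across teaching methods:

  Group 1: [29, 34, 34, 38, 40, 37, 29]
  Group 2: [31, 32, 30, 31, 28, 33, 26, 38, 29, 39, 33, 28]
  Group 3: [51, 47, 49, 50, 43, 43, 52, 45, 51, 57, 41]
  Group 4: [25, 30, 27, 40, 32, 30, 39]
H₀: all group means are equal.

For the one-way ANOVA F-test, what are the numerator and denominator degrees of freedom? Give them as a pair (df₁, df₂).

k = 4 groups, N = 37 total
df = (k−1, N−k) = (4−1, 37−4) = (3, 33)

degrees of freedom = [3, 33]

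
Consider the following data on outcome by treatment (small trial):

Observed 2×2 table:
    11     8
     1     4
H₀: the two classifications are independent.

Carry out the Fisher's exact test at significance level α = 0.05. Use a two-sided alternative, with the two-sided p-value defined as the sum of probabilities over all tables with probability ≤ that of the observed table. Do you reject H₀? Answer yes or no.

reject H₀: no

Margins: r₁=19, r₂=5, c₁=12, c₂=12, n=24
p_obs = C(19,11)·C(5,1)/C(24,12); sum pmf over tables with pmf ≤ p_obs
p-value (two-sided) = 0.31677
At α=0.05: p ≥ α → fail to reject H₀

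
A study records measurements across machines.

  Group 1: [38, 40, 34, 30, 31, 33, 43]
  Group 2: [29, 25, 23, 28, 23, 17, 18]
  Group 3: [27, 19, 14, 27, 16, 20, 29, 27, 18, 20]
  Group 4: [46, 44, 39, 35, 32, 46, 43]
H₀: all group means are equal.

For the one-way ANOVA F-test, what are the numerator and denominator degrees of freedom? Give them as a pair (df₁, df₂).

degrees of freedom = [3, 27]

k = 4 groups, N = 31 total
df = (k−1, N−k) = (4−1, 31−4) = (3, 27)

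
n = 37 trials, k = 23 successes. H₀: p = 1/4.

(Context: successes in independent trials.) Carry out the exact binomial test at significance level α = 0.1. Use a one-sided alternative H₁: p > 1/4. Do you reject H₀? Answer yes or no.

Exact binomial: n=37, k=23, p₀=1/4=0.2500
P(X≥23) from Σ C(n,i)·p₀^i·(1−p₀)^(n−i)
p-value (one-sided, H₁ greater) = 0.00000
At α=0.1: p < α → reject H₀

reject H₀: yes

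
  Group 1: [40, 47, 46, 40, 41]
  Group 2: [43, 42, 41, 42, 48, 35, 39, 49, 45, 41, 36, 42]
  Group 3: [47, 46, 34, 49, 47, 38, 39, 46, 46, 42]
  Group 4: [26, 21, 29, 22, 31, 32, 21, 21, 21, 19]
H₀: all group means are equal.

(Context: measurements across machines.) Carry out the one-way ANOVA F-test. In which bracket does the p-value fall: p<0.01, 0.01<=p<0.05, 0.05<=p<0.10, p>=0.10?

p-value bracket: p<0.01

Group means [42.80, 41.92, 43.40, 24.30], grand mean 37.676
SSB = Σnᵢ(x̄ᵢ−x̄)² = 2463.891; SSW = ΣΣ(x−x̄ᵢ)² = 660.217
MSB = 2463.891/3 = 821.2971; MSW = 660.217/33 = 20.0066
F = MSB/MSW = 41.0514
df = (3, 33)
p-value (upper-tail) = 0.00000
→ bracket: p<0.01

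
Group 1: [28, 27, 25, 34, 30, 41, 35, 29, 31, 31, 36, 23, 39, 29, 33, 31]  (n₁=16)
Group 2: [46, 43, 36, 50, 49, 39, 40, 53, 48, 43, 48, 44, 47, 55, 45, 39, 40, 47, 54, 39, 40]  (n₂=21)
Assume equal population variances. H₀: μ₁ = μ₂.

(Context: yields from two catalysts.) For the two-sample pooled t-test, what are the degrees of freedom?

degrees of freedom = 35

df = n₁ + n₂ − 2 = 16 + 21 − 2 = 35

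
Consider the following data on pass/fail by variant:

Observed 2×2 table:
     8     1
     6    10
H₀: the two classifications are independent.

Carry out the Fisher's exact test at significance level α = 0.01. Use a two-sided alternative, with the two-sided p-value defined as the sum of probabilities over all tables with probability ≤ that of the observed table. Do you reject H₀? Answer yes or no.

Margins: r₁=9, r₂=16, c₁=14, c₂=11, n=25
p_obs = C(9,8)·C(16,6)/C(25,14); sum pmf over tables with pmf ≤ p_obs
p-value (two-sided) = 0.03301
At α=0.01: p ≥ α → fail to reject H₀

reject H₀: no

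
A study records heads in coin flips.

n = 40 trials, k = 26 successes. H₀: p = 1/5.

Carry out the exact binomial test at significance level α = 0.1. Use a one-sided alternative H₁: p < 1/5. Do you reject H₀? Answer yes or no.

reject H₀: no

Exact binomial: n=40, k=26, p₀=1/5=0.2000
P(X≤26) from Σ C(n,i)·p₀^i·(1−p₀)^(n−i)
p-value (one-sided, H₁ less) = 1.00000
At α=0.1: p ≥ α → fail to reject H₀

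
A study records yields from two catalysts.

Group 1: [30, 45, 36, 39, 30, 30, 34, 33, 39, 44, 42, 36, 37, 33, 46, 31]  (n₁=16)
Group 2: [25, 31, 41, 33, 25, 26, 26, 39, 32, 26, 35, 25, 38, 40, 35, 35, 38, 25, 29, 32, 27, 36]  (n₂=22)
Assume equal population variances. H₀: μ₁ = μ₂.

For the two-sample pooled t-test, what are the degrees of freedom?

degrees of freedom = 36

df = n₁ + n₂ − 2 = 16 + 22 − 2 = 36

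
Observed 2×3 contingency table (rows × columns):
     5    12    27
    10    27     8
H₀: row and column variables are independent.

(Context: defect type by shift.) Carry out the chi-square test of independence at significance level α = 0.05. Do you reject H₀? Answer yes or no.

reject H₀: yes

Row totals [44, 45], col totals [15, 39, 35], n=89
χ² = (5−7.42)²/7.42 + (12−19.28)²/19.28 + (27−17.30)²/17.30 + (10−7.58)²/7.58 + (27−19.72)²/19.72 + (8−17.70)²/17.70 = 17.7412
df = 2
p-value (upper-tail) = 0.00014
At α=0.05: p < α → reject H₀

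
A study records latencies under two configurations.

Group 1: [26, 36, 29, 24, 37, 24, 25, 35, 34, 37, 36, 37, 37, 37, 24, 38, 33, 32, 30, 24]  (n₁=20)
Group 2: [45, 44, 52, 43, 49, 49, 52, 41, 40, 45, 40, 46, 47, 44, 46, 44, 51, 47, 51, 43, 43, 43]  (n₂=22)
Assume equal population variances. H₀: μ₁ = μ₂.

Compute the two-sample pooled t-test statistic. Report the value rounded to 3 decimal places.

test statistic = -9.802

x̄₁=31.750, s₁=5.428, n₁=20
x̄₂=45.682, s₂=3.695, n₂=22
s_p² = [19·5.428² + 21·3.695²]/40 = 21.1631
SE = √(s_p²·(1/20+1/22)) = 1.4213
t = (31.750−45.682)/1.4213 = -9.8021
df = 40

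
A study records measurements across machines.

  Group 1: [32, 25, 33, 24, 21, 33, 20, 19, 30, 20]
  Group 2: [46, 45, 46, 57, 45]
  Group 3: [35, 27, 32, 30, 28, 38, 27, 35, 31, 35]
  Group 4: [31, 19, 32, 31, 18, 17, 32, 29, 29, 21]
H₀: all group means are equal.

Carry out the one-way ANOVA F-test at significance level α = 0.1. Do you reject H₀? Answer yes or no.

Group means [25.70, 47.80, 31.80, 25.90], grand mean 30.657
SSB = Σnᵢ(x̄ᵢ−x̄)² = 1954.486; SSW = ΣΣ(x−x̄ᵢ)² = 899.400
MSB = 1954.486/3 = 651.4952; MSW = 899.400/31 = 29.0129
F = MSB/MSW = 22.4554
df = (3, 31)
p-value (upper-tail) = 0.00000
At α=0.1: p < α → reject H₀

reject H₀: yes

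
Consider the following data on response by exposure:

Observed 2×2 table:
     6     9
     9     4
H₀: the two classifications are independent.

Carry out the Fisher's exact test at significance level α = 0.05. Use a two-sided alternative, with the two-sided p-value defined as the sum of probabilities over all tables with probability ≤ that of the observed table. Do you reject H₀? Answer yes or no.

reject H₀: no

Margins: r₁=15, r₂=13, c₁=15, c₂=13, n=28
p_obs = C(15,6)·C(13,9)/C(28,15); sum pmf over tables with pmf ≤ p_obs
p-value (two-sided) = 0.15128
At α=0.05: p ≥ α → fail to reject H₀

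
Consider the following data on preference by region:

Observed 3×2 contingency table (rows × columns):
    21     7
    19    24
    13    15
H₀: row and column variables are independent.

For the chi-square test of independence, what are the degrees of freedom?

degrees of freedom = 2

df = (r−1)(c−1) = (3−1)·(2−1) = 2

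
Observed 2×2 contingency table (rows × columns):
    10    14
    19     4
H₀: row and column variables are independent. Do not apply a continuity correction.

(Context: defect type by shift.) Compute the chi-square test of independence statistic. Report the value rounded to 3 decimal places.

test statistic = 8.331

Row totals [24, 23], col totals [29, 18], n=47
χ² = (10−14.81)²/14.81 + (14−9.19)²/9.19 + (19−14.19)²/14.19 + (4−8.81)²/8.81 = 8.3312
df = 1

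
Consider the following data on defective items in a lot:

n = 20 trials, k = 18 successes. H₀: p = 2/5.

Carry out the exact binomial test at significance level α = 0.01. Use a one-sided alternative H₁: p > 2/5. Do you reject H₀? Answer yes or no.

reject H₀: yes

Exact binomial: n=20, k=18, p₀=2/5=0.4000
P(X≥18) from Σ C(n,i)·p₀^i·(1−p₀)^(n−i)
p-value (one-sided, H₁ greater) = 0.00001
At α=0.01: p < α → reject H₀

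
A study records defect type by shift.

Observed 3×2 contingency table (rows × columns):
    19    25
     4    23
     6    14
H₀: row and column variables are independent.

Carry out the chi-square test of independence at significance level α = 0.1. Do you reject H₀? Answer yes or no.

Row totals [44, 27, 20], col totals [29, 62], n=91
χ² = (19−14.02)²/14.02 + (25−29.98)²/29.98 + (4−8.60)²/8.60 + (23−18.40)²/18.40 + (6−6.37)²/6.37 + (14−13.63)²/13.63 = 6.2424
df = 2
p-value (upper-tail) = 0.04410
At α=0.1: p < α → reject H₀

reject H₀: yes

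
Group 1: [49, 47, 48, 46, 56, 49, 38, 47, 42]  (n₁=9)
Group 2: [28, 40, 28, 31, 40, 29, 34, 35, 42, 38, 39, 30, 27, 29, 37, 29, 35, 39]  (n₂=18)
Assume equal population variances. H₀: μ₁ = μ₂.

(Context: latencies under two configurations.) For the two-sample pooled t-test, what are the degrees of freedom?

df = n₁ + n₂ − 2 = 9 + 18 − 2 = 25

degrees of freedom = 25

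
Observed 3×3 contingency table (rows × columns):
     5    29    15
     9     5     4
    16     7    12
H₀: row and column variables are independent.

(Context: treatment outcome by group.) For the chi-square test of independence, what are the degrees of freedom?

df = (r−1)(c−1) = (3−1)·(3−1) = 4

degrees of freedom = 4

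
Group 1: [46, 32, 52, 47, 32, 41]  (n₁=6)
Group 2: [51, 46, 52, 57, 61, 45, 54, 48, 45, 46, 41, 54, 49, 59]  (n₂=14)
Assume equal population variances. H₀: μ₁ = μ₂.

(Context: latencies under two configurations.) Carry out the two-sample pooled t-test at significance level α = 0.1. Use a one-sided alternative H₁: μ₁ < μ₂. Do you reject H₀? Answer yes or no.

x̄₁=41.667, s₁=8.262, n₁=6
x̄₂=50.571, s₂=5.893, n₂=14
s_p² = [5·8.262² + 13·5.893²]/18 = 44.0423
SE = √(s_p²·(1/6+1/14)) = 3.2383
t = (41.667−50.571)/3.2383 = -2.7499
df = 18
p-value (one-sided, H₁ less) = 0.00659
At α=0.1: p < α → reject H₀

reject H₀: yes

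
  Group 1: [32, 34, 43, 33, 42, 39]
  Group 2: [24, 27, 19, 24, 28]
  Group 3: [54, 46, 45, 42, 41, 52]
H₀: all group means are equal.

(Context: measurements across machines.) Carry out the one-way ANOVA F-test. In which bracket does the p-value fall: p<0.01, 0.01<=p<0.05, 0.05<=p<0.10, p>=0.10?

p-value bracket: p<0.01

Group means [37.17, 24.40, 46.67], grand mean 36.765
SSB = Σnᵢ(x̄ᵢ−x̄)² = 1353.692; SSW = ΣΣ(x−x̄ᵢ)² = 303.367
MSB = 1353.692/2 = 676.8461; MSW = 303.367/14 = 21.6690
F = MSB/MSW = 31.2356
df = (2, 14)
p-value (upper-tail) = 0.00001
→ bracket: p<0.01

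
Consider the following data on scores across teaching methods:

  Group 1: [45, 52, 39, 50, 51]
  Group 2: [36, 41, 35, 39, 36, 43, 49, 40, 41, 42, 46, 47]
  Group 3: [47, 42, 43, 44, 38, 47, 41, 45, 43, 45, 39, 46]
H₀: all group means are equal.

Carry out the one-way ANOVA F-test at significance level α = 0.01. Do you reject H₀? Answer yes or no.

reject H₀: no

Group means [47.40, 41.25, 43.33], grand mean 43.172
SSB = Σnᵢ(x̄ᵢ−x̄)² = 134.021; SSW = ΣΣ(x−x̄ᵢ)² = 432.117
MSB = 134.021/2 = 67.0106; MSW = 432.117/26 = 16.6199
F = MSB/MSW = 4.0320
df = (2, 26)
p-value (upper-tail) = 0.02984
At α=0.01: p ≥ α → fail to reject H₀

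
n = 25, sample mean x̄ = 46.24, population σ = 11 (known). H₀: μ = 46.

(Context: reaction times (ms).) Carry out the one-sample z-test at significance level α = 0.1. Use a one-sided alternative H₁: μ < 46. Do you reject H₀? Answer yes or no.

reject H₀: no

SE = σ/√n = 11/√25 = 2.2000
z = (x̄−μ₀)/SE = (46.24−46)/2.2000 = 0.1091
p-value (one-sided, H₁ less) = 0.54343
At α=0.1: p ≥ α → fail to reject H₀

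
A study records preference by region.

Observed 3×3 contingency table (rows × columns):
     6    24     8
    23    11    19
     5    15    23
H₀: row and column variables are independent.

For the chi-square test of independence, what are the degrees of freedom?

degrees of freedom = 4

df = (r−1)(c−1) = (3−1)·(3−1) = 4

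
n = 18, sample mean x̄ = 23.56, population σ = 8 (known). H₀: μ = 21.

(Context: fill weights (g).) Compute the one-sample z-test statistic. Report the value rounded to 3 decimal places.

SE = σ/√n = 8/√18 = 1.8856
z = (x̄−μ₀)/SE = (23.56−21)/1.8856 = 1.3576

test statistic = 1.358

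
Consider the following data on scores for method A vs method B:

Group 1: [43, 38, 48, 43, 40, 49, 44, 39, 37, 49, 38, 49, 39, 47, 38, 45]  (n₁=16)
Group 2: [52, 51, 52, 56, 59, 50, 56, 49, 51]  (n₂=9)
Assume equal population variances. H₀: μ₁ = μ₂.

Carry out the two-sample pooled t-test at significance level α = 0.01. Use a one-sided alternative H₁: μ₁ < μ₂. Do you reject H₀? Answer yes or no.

x̄₁=42.875, s₁=4.515, n₁=16
x̄₂=52.889, s₂=3.333, n₂=9
s_p² = [15·4.515² + 8·3.333²]/23 = 17.1582
SE = √(s_p²·(1/16+1/9)) = 1.7259
t = (42.875−52.889)/1.7259 = -5.8020
df = 23
p-value (one-sided, H₁ less) = 0.00000
At α=0.01: p < α → reject H₀

reject H₀: yes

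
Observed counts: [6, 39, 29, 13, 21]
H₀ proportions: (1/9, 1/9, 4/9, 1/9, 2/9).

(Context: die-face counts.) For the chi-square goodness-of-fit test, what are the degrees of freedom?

degrees of freedom = 4

df = k − 1 = 5 − 1 = 4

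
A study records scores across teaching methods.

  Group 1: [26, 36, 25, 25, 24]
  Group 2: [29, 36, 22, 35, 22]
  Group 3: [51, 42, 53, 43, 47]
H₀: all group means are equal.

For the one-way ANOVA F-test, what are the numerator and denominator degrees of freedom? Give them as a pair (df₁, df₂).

degrees of freedom = [2, 12]

k = 3 groups, N = 15 total
df = (k−1, N−k) = (3−1, 15−3) = (2, 12)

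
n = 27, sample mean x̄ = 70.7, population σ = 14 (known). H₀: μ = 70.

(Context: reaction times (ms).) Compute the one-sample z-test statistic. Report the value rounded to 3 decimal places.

test statistic = 0.260

SE = σ/√n = 14/√27 = 2.6943
z = (x̄−μ₀)/SE = (70.7−70)/2.6943 = 0.2598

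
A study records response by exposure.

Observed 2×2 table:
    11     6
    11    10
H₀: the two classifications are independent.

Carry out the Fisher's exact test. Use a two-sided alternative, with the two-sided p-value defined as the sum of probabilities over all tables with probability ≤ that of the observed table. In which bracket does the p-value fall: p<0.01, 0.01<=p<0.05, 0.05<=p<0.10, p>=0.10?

Margins: r₁=17, r₂=21, c₁=22, c₂=16, n=38
p_obs = C(17,11)·C(21,11)/C(38,22); sum pmf over tables with pmf ≤ p_obs
p-value (two-sided) = 0.52054
→ bracket: p>=0.10

p-value bracket: p>=0.10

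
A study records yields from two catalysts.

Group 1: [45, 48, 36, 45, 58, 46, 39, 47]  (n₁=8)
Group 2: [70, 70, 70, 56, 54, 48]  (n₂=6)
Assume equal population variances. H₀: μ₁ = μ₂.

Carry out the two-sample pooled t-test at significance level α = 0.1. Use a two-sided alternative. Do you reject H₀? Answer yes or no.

x̄₁=45.500, s₁=6.525, n₁=8
x̄₂=61.333, s₂=9.852, n₂=6
s_p² = [7·6.525² + 5·9.852²]/12 = 65.2778
SE = √(s_p²·(1/8+1/6)) = 4.3634
t = (45.500−61.333)/4.3634 = -3.6287
df = 12
p-value (two-sided) = 0.00346
At α=0.1: p < α → reject H₀

reject H₀: yes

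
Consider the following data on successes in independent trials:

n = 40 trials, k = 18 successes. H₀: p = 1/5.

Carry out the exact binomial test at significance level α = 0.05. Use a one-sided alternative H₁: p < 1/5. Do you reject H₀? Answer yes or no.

reject H₀: no

Exact binomial: n=40, k=18, p₀=1/5=0.2000
P(X≤18) from Σ C(n,i)·p₀^i·(1−p₀)^(n−i)
p-value (one-sided, H₁ less) = 0.99991
At α=0.05: p ≥ α → fail to reject H₀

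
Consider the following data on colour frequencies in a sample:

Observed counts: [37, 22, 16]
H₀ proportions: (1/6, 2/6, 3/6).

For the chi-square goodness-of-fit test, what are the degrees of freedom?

degrees of freedom = 2

df = k − 1 = 3 − 1 = 2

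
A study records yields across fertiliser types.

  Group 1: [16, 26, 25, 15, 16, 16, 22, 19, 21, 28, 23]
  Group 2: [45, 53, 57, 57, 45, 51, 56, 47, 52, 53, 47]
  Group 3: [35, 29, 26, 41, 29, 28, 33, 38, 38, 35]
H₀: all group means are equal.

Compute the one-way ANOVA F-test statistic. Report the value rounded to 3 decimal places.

test statistic = 116.356

Group means [20.64, 51.18, 33.20], grand mean 35.062
SSB = Σnᵢ(x̄ᵢ−x̄)² = 5182.093; SSW = ΣΣ(x−x̄ᵢ)² = 645.782
MSB = 5182.093/2 = 2591.0466; MSW = 645.782/29 = 22.2683
F = MSB/MSW = 116.3556
df = (2, 29)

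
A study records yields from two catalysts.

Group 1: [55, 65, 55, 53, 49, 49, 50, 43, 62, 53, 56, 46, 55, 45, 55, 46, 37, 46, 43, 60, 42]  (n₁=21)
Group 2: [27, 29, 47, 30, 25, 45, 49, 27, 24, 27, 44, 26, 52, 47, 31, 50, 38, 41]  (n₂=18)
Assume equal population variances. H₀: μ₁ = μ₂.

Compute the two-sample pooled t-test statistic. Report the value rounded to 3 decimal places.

test statistic = 5.078

x̄₁=50.714, s₁=7.135, n₁=21
x̄₂=36.611, s₂=10.141, n₂=18
s_p² = [20·7.135² + 17·10.141²]/37 = 74.7720
SE = √(s_p²·(1/21+1/18)) = 2.7775
t = (50.714−36.611)/2.7775 = 5.0776
df = 37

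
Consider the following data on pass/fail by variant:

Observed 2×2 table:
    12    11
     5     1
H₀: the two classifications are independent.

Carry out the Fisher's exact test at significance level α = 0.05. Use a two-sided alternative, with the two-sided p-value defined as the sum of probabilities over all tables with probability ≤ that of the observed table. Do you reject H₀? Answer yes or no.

reject H₀: no

Margins: r₁=23, r₂=6, c₁=17, c₂=12, n=29
p_obs = C(23,12)·C(6,5)/C(29,17); sum pmf over tables with pmf ≤ p_obs
p-value (two-sided) = 0.35439
At α=0.05: p ≥ α → fail to reject H₀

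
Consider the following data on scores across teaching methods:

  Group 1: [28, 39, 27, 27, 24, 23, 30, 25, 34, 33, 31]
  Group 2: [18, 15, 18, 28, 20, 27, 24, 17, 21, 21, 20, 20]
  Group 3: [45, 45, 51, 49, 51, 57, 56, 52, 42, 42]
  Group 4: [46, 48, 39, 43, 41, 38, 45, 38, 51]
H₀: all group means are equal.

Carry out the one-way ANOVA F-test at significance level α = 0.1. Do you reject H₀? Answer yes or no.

reject H₀: yes

Group means [29.18, 20.75, 49.00, 43.22], grand mean 34.500
SSB = Σnᵢ(x̄ᵢ−x̄)² = 5367.058; SSW = ΣΣ(x−x̄ᵢ)² = 829.442
MSB = 5367.058/3 = 1789.0194; MSW = 829.442/38 = 21.8274
F = MSB/MSW = 81.9620
df = (3, 38)
p-value (upper-tail) = 0.00000
At α=0.1: p < α → reject H₀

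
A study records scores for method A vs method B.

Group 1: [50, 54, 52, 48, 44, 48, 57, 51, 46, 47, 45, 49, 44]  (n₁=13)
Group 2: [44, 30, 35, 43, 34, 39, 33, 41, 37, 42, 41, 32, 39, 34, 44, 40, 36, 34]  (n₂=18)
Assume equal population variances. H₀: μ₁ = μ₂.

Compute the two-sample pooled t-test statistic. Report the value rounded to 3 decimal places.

test statistic = 7.355

x̄₁=48.846, s₁=3.913, n₁=13
x̄₂=37.667, s₂=4.352, n₂=18
s_p² = [12·3.913² + 17·4.352²]/29 = 17.4377
SE = √(s_p²·(1/13+1/18)) = 1.5199
t = (48.846−37.667)/1.5199 = 7.3554
df = 29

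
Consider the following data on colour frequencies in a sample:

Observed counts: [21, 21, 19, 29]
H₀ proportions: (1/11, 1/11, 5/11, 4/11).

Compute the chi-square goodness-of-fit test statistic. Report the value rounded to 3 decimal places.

n = 90; E_i = n·p_i = [8.18, 8.18, 40.91, 32.73]
χ² = (21−8.18)²/8.18 + (21−8.18)²/8.18 + (19−40.91)²/40.91 + (29−32.73)²/32.73 = 52.3217
df = 3

test statistic = 52.322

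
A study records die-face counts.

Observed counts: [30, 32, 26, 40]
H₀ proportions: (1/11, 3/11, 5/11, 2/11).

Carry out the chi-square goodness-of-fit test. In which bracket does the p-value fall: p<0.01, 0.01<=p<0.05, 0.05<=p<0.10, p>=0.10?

p-value bracket: p<0.01

n = 128; E_i = n·p_i = [11.64, 34.91, 58.18, 23.27]
χ² = (30−11.64)²/11.64 + (32−34.91)²/34.91 + (26−58.18)²/58.18 + (40−23.27)²/23.27 = 59.0458
df = 3
p-value (upper-tail) = 0.00000
→ bracket: p<0.01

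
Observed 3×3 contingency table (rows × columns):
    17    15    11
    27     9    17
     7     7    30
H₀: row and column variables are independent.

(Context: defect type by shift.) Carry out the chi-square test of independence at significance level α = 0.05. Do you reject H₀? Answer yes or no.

reject H₀: yes

Row totals [43, 53, 44], col totals [51, 31, 58], n=140
χ² = (17−15.66)²/15.66 + (15−9.52)²/9.52 + (11−17.81)²/17.81 + (27−19.31)²/19.31 + (9−11.74)²/11.74 + (17−21.96)²/21.96 + (7−16.03)²/16.03 + (7−9.74)²/9.74 + (30−18.23)²/18.23 = 24.1543
df = 4
p-value (upper-tail) = 0.00007
At α=0.05: p < α → reject H₀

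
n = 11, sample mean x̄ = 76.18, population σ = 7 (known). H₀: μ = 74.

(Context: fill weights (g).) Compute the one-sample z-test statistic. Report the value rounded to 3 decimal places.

SE = σ/√n = 7/√11 = 2.1106
z = (x̄−μ₀)/SE = (76.18−74)/2.1106 = 1.0329

test statistic = 1.033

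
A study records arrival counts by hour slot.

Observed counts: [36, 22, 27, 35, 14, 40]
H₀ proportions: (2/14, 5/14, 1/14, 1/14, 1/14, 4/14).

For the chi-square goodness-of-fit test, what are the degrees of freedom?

degrees of freedom = 5

df = k − 1 = 6 − 1 = 5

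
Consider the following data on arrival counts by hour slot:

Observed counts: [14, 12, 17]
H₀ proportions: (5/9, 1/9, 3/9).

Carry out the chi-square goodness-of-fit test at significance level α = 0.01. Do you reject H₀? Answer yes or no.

reject H₀: yes

n = 43; E_i = n·p_i = [23.89, 4.78, 14.33]
χ² = (14−23.89)²/23.89 + (12−4.78)²/4.78 + (17−14.33)²/14.33 = 15.5070
df = 2
p-value (upper-tail) = 0.00043
At α=0.01: p < α → reject H₀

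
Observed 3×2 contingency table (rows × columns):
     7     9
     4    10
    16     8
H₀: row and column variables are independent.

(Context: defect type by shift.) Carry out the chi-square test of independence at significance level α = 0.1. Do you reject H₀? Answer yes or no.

Row totals [16, 14, 24], col totals [27, 27], n=54
χ² = (7−8.00)²/8.00 + (9−8.00)²/8.00 + (4−7.00)²/7.00 + (10−7.00)²/7.00 + (16−12.00)²/12.00 + (8−12.00)²/12.00 = 5.4881
df = 2
p-value (upper-tail) = 0.06431
At α=0.1: p < α → reject H₀

reject H₀: yes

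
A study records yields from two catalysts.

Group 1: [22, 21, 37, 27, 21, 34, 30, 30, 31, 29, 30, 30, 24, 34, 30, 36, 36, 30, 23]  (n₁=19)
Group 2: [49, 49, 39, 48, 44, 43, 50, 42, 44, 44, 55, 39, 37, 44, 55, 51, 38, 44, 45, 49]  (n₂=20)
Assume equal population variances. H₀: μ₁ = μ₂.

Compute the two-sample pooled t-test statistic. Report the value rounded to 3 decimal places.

x̄₁=29.211, s₁=5.073, n₁=19
x̄₂=45.450, s₂=5.216, n₂=20
s_p² = [18·5.073² + 19·5.216²]/37 = 26.4894
SE = √(s_p²·(1/19+1/20)) = 1.6488
t = (29.211−45.450)/1.6488 = -9.8491
df = 37

test statistic = -9.849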